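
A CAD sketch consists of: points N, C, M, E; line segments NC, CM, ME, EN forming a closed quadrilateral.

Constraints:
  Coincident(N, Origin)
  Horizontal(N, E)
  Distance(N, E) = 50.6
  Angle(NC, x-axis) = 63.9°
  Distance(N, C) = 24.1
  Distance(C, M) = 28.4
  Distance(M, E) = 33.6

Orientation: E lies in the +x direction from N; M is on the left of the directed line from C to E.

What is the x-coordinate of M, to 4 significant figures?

37.45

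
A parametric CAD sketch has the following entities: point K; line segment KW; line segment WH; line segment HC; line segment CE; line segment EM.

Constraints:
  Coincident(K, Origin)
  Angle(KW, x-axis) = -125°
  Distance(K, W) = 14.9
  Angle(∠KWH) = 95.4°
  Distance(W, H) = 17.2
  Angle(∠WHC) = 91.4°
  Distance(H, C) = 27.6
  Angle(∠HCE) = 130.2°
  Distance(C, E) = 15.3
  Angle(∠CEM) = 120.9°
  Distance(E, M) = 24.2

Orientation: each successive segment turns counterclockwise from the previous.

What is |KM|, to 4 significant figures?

21.84

K is at the origin; KW runs at -125.0° with length 14.9, so W = (-8.546, -12.21). ∠KWH = 95.4° gives WH at -40.40° from the x-axis; with |WH| = 17.2, H = (4.552, -23.35). ∠WHC = 91.4° gives HC at 48.20° from the x-axis; with |HC| = 27.6, C = (22.95, -2.778). ∠HCE = 130.2° gives CE at 98.00° from the x-axis; with |CE| = 15.3, E = (20.82, 12.37). ∠CEM = 120.9° gives EM at 157.1° from the x-axis; with |EM| = 24.2, M = (-1.474, 21.79). Then |KM| = |M − K| = 21.84.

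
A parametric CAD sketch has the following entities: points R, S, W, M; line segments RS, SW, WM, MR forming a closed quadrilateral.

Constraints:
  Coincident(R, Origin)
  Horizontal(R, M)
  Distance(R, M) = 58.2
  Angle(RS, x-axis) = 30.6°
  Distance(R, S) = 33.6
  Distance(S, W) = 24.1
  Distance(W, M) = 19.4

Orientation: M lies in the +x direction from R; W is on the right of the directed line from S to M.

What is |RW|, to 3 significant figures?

39.6

Checks: |SW| = 24.10 ✓; |WM| = 19.40 ✓.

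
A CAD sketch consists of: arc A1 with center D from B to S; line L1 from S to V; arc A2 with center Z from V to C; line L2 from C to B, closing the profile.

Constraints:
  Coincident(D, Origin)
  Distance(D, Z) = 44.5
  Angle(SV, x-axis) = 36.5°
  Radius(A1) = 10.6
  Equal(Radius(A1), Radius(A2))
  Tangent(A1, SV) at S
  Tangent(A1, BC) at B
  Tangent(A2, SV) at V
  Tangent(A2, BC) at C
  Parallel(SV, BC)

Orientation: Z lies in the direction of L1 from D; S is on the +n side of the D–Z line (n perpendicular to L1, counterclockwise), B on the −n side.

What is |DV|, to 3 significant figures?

45.7

The slot axis is L1's direction at 36.5°, so u = (cos 36.5°, sin 36.5°) = (0.804, 0.595) and n = (−sin 36.5°, cos 36.5°) = (-0.595, 0.804). D is at the origin and Z lies 44.5 along u from D, so Z = 44.5·u = (35.8, 26.5). Tangency of A1 to both parallel lines with radius 10.6 puts S and B at D ± 10.6·n: S = (-6.31, 8.52), B = (6.31, -8.52). Equal radii place V and C the same way about Z: V = Z + 10.6·n = (29.5, 35.0), C = Z − 10.6·n = (42.1, 17.9). Then |DV| = |V − D| = 45.7.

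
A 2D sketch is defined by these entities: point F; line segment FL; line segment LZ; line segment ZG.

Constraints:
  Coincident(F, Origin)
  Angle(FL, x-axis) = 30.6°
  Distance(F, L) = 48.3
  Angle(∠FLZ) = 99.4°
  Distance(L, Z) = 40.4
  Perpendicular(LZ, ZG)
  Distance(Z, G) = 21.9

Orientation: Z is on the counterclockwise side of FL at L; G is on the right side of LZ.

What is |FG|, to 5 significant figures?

84.671

F is at the origin; FL runs at 30.6° with length 48.3, so L = 48.3·(cos 30.6°, sin 30.6°) = (41.574, 24.587). ∠FLZ = 99.4°, so LZ runs at 30.6° + (180° − 99.4°) = 111.20° from the x-axis; with |LZ| = 40.4, Z = L + 40.4·(cos 111.20°, sin 111.20°) = (26.964, 62.253). The perpendicularity gives ZG at right angles to LZ; with |ZG| = 21.9 on the right of LZ, G = Z + 21.9·(0.93232, 0.36162) = (47.382, 70.172). Then |FG| = |G − F| = 84.671.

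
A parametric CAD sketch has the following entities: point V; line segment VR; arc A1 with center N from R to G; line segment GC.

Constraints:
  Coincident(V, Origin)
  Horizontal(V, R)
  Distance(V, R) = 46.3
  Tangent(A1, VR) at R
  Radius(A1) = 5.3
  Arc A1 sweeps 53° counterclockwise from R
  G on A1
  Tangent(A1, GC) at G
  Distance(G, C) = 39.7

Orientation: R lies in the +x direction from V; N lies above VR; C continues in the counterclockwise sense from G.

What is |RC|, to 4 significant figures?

43.98

On A1, R sits at bearing -90° from N; a 53° counterclockwise sweep puts G at bearing -37°, so G = N + 5.3·(cos -37°, sin -37°) = (50.53, 2.110). The tangent condition forces NG to be normal to GC, so GC runs along (−sin -37°, cos -37°); with |GC| = 39.7, C = (74.42, 33.82). Then |RC| = |C − R| = 43.98.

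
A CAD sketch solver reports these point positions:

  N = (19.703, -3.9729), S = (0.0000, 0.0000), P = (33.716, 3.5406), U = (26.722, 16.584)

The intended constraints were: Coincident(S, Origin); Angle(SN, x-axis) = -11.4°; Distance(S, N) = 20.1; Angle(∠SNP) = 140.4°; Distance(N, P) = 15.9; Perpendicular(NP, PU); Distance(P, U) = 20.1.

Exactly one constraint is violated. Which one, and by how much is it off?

Distance(P, U) = 20.1 — off by 5.30.

S = (0.00, 0.00) ✓; SN at -11.40° ✓; |SN| = 20.10 ✓; ∠SNP = 140.4° ✓; |NP| = 15.90 ✓; ∠(NP, PU) = 90.00° ✓; |PU| = 14.80 ✗.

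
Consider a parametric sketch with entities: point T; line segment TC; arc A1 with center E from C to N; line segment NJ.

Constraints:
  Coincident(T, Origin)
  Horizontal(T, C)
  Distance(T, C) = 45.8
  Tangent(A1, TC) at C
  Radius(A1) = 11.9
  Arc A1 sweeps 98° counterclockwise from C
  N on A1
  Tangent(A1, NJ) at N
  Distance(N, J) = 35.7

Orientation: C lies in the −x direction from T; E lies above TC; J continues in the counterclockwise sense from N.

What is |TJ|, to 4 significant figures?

62.54

T is at the origin; TC is horizontal with |TC| = 45.8 and C on the −x side, so C = (-45.80, 0.000). Since A1 is tangent to TC there, EC ⟂ TC, so E = C + (0, 11.9) = (-45.80, 11.90). On A1, C sits at bearing -90° from E; a 98° counterclockwise sweep puts N at bearing 8°, so N = E + 11.9·(cos 8°, sin 8°) = (-34.02, 13.56). Tangency of A1 to NJ means the radius EN is perpendicular to NJ, so NJ runs along (−sin 8°, cos 8°); with |NJ| = 35.7, J = (-38.98, 48.91). Then |TJ| = |J − T| = 62.54.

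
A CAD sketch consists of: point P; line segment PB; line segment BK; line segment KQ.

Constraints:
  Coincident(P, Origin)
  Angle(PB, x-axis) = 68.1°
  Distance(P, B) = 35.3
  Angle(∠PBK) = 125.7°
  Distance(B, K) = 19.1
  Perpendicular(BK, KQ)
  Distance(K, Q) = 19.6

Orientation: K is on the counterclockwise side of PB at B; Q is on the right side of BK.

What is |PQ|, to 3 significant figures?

62.5

∠PBK = 125.7°, so BK runs at 68.1° + (180° − 125.7°) = 122° from the x-axis; with |BK| = 19.1, K = B + 19.1·(cos 122°, sin 122°) = (2.93, 48.9). BK ⟂ KQ; with |KQ| = 19.6 on the right of BK, Q = K + 19.6·(0.844, 0.536) = (19.5, 59.4). Then |PQ| = |Q − P| = 62.5.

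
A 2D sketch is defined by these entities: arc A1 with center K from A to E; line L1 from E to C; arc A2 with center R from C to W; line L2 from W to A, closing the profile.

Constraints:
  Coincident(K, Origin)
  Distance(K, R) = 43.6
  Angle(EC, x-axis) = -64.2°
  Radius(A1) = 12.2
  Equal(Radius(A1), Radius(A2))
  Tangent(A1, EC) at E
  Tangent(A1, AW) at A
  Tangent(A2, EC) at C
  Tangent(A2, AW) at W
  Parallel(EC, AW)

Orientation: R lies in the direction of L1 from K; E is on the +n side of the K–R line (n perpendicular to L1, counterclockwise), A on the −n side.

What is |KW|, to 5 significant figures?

45.275

The slot axis is L1's direction at -64.2°, so u = (cos -64.2°, sin -64.2°) = (0.43523, -0.90032) and n = (−sin -64.2°, cos -64.2°) = (0.90032, 0.43523). K is at the origin and R lies 43.6 along u from K, so R = 43.6·u = (18.976, -39.254). Tangency of A1 to both parallel lines with radius 12.2 puts E and A at K ± 12.2·n: E = (10.984, 5.3098), A = (-10.984, -5.3098). Equal radii place C and W the same way about R: C = R + 12.2·n = (29.960, -33.944), W = R − 12.2·n = (7.9922, -44.564). Then |KW| = |W − K| = 45.275.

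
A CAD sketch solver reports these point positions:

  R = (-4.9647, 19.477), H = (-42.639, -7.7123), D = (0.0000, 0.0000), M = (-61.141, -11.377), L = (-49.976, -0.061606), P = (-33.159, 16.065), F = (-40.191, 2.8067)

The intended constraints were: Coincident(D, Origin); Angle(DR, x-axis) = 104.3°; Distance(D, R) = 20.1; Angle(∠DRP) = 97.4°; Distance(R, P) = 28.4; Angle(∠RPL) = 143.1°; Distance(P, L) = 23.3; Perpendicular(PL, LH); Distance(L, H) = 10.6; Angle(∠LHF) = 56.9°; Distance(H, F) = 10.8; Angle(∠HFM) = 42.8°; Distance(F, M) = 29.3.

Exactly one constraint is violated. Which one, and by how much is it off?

Distance(F, M) = 29.3 — off by 4.00.

D = (0.00, 0.00) ✓; DR at 104.3° ✓; |DR| = 20.10 ✓; ∠DRP = 97.40° ✓; |RP| = 28.40 ✓; ∠RPL = 143.1° ✓; |PL| = 23.30 ✓; ∠(PL, LH) = 90.00° ✓; |LH| = 10.60 ✓; ∠LHF = 56.90° ✓; |HF| = 10.80 ✓; ∠HFM = 42.80° ✓; |FM| = 25.30 ✗.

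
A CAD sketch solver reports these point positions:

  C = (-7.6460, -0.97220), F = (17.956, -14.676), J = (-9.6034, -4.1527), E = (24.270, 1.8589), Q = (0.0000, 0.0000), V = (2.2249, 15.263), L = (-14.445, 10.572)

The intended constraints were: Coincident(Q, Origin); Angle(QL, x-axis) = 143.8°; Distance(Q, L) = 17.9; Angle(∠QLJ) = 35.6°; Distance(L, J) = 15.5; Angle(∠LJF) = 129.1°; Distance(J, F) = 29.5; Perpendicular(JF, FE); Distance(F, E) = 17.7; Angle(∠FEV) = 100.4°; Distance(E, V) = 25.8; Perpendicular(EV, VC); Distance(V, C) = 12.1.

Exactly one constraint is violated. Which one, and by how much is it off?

Distance(V, C) = 12.1 — off by 6.90.

Q = (0.00, 0.00) ✓; QL at 143.8° ✓; |QL| = 17.90 ✓; ∠QLJ = 35.60° ✓; |LJ| = 15.50 ✓; ∠LJF = 129.1° ✓; |JF| = 29.50 ✓; ∠(JF, FE) = 90.00° ✓; |FE| = 17.70 ✓; ∠FEV = 100.4° ✓; |EV| = 25.80 ✓; ∠(EV, VC) = 90.00° ✓; |VC| = 19.00 ✗.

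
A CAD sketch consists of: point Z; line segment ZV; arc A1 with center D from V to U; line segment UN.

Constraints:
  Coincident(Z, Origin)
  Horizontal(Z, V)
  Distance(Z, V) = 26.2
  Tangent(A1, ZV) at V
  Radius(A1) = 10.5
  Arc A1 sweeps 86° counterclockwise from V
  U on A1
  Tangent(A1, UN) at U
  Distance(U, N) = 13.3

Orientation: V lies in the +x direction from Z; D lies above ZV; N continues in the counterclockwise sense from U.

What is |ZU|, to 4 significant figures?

37.95

Since A1 is tangent to ZV there, DV ⟂ ZV, so D = V + (0, 10.5) = (26.20, 10.50). On A1, V sits at bearing -90° from D; an 86° counterclockwise sweep puts U at bearing -4°, so U = D + 10.5·(cos -4°, sin -4°) = (36.67, 9.768). Then |ZU| = |U − Z| = 37.95.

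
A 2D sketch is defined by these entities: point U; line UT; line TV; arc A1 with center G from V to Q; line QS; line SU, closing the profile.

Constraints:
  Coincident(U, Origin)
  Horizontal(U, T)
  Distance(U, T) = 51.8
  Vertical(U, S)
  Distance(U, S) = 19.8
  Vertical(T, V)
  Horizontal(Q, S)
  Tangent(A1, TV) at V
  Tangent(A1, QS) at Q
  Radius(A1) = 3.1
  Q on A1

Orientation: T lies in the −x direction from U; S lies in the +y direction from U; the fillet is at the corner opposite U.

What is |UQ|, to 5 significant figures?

52.571

U is at the origin; UT is horizontal with |UT| = 51.8 and T on the −x side, so T = (-51.800, 0.0000). US is vertical with |US| = 19.8 and S on the +y side, so S = (0.0000, 19.800). The virtual corner opposite U is at (-51.800, 19.800). The tangent condition forces GV to be normal to TV and the tangent condition forces GQ to be normal to QS, with radius 3.1, so the center G sits 3.1 in from both sides at G = (-48.700, 16.700). That places the tangent points at V = (-51.800, 16.700) on TV and Q = (-48.700, 19.800) on QS. Then |UQ| = |Q − U| = 52.571.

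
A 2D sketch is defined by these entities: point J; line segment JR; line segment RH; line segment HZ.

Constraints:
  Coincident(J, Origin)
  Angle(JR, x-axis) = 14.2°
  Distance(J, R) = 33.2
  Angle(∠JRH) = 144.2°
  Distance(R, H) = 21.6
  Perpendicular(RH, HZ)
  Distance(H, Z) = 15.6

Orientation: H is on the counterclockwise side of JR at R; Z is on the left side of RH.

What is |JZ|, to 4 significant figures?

48.68

∠JRH = 144.2°, so RH runs at 14.2° + (180° − 144.2°) = 50.00° from the x-axis; with |RH| = 21.6, H = R + 21.6·(cos 50.00°, sin 50.00°) = (46.07, 24.69). The perpendicularity gives HZ at right angles to RH; with |HZ| = 15.6 on the left of RH, Z = H + 15.6·(-0.7660, 0.6428) = (34.12, 34.72). Then |JZ| = |Z − J| = 48.68.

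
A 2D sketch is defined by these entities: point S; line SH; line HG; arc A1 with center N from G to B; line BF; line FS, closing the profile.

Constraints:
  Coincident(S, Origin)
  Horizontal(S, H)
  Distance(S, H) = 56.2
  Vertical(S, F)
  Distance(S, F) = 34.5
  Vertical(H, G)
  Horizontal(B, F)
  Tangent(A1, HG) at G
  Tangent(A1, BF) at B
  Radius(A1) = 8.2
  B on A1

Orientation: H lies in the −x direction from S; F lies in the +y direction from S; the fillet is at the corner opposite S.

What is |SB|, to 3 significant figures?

59.1

S is at the origin; S and H share the same y with |SH| = 56.2 and H on the −x side, so H = (-56.2, 0.00). S and F share the same x with |SF| = 34.5 and F on the +y side, so F = (0.00, 34.5). The virtual corner opposite S is at (-56.2, 34.5). A1 meets HG tangentially, so NG is at right angles to HG and A1 meets BF tangentially, so NB is at right angles to BF, with radius 8.2, so the center N sits 8.2 in from both sides at N = (-48.0, 26.3). That places the tangent points at G = (-56.2, 26.3) on HG and B = (-48.0, 34.5) on BF. Then |SB| = |B − S| = 59.1.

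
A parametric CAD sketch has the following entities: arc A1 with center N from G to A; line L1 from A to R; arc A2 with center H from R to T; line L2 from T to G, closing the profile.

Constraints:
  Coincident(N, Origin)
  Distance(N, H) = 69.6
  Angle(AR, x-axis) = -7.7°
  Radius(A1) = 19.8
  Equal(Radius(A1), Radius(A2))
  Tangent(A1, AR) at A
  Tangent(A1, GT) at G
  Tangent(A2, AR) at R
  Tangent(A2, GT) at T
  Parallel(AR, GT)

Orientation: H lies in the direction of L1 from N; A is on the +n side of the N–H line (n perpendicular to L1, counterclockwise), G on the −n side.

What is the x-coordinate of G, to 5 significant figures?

-2.6529

The slot axis is L1's direction at -7.7°, so u = (cos -7.7°, sin -7.7°) = (0.99098, -0.13399) and n = (−sin -7.7°, cos -7.7°) = (0.13399, 0.99098). N is at the origin and H lies 69.6 along u from N, so H = 69.6·u = (68.972, -9.3254). Tangency of A1 to both parallel lines with radius 19.8 puts A and G at N ± 19.8·n: A = (2.6529, 19.621), G = (-2.6529, -19.621). So G.x = -2.6529.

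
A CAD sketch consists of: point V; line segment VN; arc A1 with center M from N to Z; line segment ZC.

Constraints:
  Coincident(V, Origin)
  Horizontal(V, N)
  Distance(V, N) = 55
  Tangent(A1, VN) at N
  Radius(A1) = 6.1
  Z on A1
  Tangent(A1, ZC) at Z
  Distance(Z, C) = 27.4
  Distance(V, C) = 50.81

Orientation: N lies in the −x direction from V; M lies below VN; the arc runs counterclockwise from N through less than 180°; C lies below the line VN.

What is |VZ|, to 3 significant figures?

60.3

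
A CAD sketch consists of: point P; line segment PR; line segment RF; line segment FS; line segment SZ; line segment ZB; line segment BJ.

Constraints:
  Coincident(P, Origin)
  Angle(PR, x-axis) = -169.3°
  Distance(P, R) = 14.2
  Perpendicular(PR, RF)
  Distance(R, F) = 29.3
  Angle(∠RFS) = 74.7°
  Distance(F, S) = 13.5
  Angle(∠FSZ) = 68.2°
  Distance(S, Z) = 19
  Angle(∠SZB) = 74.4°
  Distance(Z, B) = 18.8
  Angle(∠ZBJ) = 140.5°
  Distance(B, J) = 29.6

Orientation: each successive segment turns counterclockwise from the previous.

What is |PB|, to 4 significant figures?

35.07

P is at the origin; PR runs at -169.3° with length 14.2, so R = (-13.95, -2.636). PR is perpendicular to RF, so RF runs at -79.30°; with |RF| = 29.3, F = (-8.513, -31.43). ∠RFS = 74.7° gives FS at 26.00° from the x-axis; with |FS| = 13.5, S = (3.621, -25.51). ∠FSZ = 68.2° gives SZ at 137.8° from the x-axis; with |SZ| = 19.0, Z = (-10.45, -12.75). ∠SZB = 74.4° gives ZB at -116.6° from the x-axis; with |ZB| = 18.8, B = (-18.87, -29.56). Then |PB| = |B − P| = 35.07.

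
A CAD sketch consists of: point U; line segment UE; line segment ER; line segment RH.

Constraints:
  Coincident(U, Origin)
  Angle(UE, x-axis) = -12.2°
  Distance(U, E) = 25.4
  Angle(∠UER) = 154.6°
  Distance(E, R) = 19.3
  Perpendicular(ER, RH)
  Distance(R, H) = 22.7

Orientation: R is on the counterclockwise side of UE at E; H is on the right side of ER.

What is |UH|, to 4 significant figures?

53.97

∠UER = 154.6°, so ER runs at -12.2° + (180° − 154.6°) = 13.20° from the x-axis; with |ER| = 19.3, R = E + 19.3·(cos 13.20°, sin 13.20°) = (43.62, -0.9605). The perpendicularity gives RH at right angles to ER; with |RH| = 22.7 on the right of ER, H = R + 22.7·(0.2284, -0.9736) = (48.80, -23.06). Then |UH| = |H − U| = 53.97.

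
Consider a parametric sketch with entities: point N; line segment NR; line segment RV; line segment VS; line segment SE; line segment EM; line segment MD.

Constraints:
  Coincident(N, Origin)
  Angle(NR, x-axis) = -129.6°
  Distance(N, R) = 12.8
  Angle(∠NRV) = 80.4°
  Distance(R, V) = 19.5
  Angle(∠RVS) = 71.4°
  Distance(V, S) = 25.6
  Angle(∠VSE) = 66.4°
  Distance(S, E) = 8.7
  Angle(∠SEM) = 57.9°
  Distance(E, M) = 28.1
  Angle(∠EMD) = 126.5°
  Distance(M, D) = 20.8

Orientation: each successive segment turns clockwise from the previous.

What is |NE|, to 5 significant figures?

6.4194

N is at the origin; NR runs at -129.6° with length 12.8, so R = (-8.1590, -9.8626). ∠NRV = 80.4° gives RV at 130.80° from the x-axis; with |RV| = 19.5, V = (-20.901, 4.8988). ∠RVS = 71.4° gives VS at 22.200° from the x-axis; with |VS| = 25.6, S = (2.8016, 14.572). ∠VSE = 66.4° gives SE at -91.400° from the x-axis; with |SE| = 8.7, E = (2.5890, 5.8742). Then |NE| = |E − N| = 6.4194.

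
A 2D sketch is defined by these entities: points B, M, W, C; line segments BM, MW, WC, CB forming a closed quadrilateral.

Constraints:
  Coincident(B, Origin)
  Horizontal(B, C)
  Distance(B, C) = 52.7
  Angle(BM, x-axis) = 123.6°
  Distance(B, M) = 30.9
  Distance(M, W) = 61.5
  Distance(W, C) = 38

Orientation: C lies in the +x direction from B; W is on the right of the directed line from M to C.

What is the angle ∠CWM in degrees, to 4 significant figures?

93.78°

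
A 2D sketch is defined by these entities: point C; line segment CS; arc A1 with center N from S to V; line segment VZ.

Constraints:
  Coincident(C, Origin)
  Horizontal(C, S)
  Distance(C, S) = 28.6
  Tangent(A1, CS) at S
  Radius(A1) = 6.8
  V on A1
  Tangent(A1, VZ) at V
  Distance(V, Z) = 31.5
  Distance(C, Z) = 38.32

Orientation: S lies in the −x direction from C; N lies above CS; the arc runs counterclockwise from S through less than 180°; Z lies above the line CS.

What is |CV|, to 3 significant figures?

22.6

C is at the origin; CS is horizontal with |CS| = 28.6 and S on the −x side, so S = (-28.6, 0.00). Since A1 is tangent to CS there, NS ⟂ CS, so N = S + (0, 6.8) = (-28.6, 6.80). Since NV ⟂ VZ (tangency), |NZ| = √(6.8² + 31.5²) = 32.2 regardless of where V sits on A1. So Z lies on both circle(C, 38.32) and circle(N, 32.2); the above-CS intersection is Z = (-14.2, 35.6). V is the foot of the tangent from Z: V = (-22.0, 5.10).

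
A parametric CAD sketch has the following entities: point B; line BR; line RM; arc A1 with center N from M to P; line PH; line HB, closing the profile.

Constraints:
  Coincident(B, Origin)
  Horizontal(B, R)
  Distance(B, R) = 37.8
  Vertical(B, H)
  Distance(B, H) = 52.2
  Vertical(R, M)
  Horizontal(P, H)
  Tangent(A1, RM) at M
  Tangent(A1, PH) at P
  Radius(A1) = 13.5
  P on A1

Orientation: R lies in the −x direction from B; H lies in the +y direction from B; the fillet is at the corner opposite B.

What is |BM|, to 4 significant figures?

54.10

B is at the origin; B and R share the same y with |BR| = 37.8 and R on the −x side, so R = (-37.80, 0.000). BH is vertical with |BH| = 52.2 and H on the +y side, so H = (0.000, 52.20). The virtual corner opposite B is at (-37.80, 52.20). The tangent condition forces NM to be normal to RM and since A1 is tangent to PH there, NP ⟂ PH, with radius 13.5, so the center N sits 13.5 in from both sides at N = (-24.30, 38.70). That places the tangent points at M = (-37.80, 38.70) on RM and P = (-24.30, 52.20) on PH. Then |BM| = |M − B| = 54.10.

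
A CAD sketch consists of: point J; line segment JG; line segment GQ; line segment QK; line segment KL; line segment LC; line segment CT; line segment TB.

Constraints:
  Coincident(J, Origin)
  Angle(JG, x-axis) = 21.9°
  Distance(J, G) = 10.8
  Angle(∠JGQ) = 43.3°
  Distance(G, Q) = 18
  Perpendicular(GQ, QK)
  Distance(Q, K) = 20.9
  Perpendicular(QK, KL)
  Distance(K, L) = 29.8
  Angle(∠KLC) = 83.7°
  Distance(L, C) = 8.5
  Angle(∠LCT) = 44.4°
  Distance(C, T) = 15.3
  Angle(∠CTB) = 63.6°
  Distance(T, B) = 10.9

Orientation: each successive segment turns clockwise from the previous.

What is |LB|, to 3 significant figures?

5.81

J is at the origin; JG runs at 21.9° with length 10.8, so G = (10.0, 4.03). ∠JGQ = 43.3° gives GQ at -115° from the x-axis; with |GQ| = 18.0, Q = (2.47, -12.3). The perpendicularity gives QK at right angles to GQ, so QK runs at 155°; with |QK| = 20.9, K = (-16.5, -3.55). QK is perpendicular to KL, so KL runs at 65.2°; with |KL| = 29.8, L = (-4.00, 23.5). ∠KLC = 83.7° gives LC at -31.1° from the x-axis; with |LC| = 8.5, C = (3.28, 19.1). ∠LCT = 44.4° gives CT at -167° from the x-axis; with |CT| = 15.3, T = (-11.6, 15.6). ∠CTB = 63.6° gives TB at 76.9° from the x-axis; with |TB| = 10.9, B = (-9.14, 26.2). Then |LB| = |B − L| = 5.81.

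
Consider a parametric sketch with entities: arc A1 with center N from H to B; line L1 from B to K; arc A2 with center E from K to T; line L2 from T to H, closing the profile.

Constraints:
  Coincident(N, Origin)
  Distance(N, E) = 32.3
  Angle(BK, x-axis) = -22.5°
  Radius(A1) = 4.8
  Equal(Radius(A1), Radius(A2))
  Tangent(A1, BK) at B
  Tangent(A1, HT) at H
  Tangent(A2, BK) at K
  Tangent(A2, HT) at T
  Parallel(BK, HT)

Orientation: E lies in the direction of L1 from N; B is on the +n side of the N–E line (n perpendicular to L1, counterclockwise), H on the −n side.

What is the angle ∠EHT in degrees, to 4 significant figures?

8.453°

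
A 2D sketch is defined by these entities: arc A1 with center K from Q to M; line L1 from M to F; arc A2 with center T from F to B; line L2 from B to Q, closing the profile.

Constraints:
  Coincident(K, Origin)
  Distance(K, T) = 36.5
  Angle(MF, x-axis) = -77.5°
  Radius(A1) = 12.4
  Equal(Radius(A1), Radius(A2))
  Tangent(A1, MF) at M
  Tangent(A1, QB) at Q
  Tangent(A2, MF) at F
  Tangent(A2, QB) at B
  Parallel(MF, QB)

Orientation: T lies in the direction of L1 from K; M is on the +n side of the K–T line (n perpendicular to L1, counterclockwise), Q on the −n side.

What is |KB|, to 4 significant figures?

38.55

The slot axis is L1's direction at -77.5°, so u = (cos -77.5°, sin -77.5°) = (0.2164, -0.9763) and n = (−sin -77.5°, cos -77.5°) = (0.9763, 0.2164). K is at the origin and T lies 36.5 along u from K, so T = 36.5·u = (7.900, -35.63). Tangency of A1 to both parallel lines with radius 12.4 puts M and Q at K ± 12.4·n: M = (12.11, 2.684), Q = (-12.11, -2.684). Equal radii place F and B the same way about T: F = T + 12.4·n = (20.01, -32.95), B = T − 12.4·n = (-4.206, -38.32). Then |KB| = |B − K| = 38.55.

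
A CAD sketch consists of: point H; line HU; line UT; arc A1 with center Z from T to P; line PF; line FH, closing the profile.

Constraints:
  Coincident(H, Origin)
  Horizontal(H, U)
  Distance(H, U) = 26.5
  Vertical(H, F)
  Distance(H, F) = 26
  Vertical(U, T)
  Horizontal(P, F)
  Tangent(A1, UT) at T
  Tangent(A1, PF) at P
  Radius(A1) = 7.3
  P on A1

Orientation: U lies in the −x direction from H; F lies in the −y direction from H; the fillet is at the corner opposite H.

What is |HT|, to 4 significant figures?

32.43

The virtual corner opposite H is at (-26.50, -26.00). Since A1 is tangent to UT there, ZT ⟂ UT and since A1 is tangent to PF there, ZP ⟂ PF, with radius 7.3, so the center Z sits 7.3 in from both sides at Z = (-19.20, -18.70). That places the tangent points at T = (-26.50, -18.70) on UT and P = (-19.20, -26.00) on PF. Then |HT| = |T − H| = 32.43.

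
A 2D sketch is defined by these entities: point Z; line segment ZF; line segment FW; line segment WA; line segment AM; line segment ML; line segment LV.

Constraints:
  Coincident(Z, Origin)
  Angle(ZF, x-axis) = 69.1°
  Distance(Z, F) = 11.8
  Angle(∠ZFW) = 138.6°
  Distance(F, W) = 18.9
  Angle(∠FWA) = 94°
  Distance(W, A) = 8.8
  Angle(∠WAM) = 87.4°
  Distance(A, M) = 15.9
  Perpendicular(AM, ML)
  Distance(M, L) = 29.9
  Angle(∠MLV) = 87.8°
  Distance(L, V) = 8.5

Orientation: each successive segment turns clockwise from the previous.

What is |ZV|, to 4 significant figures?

34.88

AM ⟂ ML, so ML runs at 119.1°; with |ML| = 29.9, L = (-2.867, 30.72). ∠MLV = 87.8° gives LV at 26.90° from the x-axis; with |LV| = 8.5, V = (4.713, 34.56). Then |ZV| = |V − Z| = 34.88.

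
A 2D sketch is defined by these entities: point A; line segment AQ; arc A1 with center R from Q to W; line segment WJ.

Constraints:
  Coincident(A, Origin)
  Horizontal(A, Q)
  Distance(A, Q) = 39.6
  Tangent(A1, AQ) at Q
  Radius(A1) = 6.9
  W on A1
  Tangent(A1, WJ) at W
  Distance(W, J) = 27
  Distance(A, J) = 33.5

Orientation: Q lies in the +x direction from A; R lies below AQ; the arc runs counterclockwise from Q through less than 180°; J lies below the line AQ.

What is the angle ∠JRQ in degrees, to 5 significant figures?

135.58°

Checks: |RW| = 6.900 ✓; ∠(RW, WJ) = 90.00° ✓; |WJ| = 27.00 ✓; |AJ| = 33.50 ✓.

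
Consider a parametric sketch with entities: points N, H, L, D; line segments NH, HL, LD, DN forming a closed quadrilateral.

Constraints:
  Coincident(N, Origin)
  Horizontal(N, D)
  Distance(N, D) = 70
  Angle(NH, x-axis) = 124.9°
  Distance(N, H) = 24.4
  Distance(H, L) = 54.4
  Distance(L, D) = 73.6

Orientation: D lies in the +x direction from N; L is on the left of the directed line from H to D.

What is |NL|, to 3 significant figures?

63.2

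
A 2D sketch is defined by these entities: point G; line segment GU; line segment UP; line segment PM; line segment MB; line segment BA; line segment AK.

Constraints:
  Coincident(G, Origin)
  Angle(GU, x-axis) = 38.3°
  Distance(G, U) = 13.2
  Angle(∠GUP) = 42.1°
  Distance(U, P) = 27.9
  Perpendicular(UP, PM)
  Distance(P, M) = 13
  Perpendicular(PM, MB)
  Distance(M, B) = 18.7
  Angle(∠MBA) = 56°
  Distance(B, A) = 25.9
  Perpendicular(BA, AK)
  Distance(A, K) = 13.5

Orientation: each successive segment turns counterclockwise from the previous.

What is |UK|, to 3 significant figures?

34.9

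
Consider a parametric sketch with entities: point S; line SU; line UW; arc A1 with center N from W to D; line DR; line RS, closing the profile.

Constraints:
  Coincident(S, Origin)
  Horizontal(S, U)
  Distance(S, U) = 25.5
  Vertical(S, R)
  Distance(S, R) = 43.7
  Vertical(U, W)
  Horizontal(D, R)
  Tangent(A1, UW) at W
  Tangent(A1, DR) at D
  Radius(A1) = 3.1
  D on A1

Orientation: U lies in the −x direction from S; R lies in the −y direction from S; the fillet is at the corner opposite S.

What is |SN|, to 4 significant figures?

46.37

S is at the origin; S and U share the same y with |SU| = 25.5 and U on the −x side, so U = (-25.50, 0.000). SR is vertical with |SR| = 43.7 and R on the −y side, so R = (0.000, -43.70). The virtual corner opposite S is at (-25.50, -43.70). A1 meets UW tangentially, so NW is at right angles to UW and A1 meets DR tangentially, so ND is at right angles to DR, with radius 3.1, so the center N sits 3.1 in from both sides at N = (-22.40, -40.60). Then |SN| = |N − S| = 46.37.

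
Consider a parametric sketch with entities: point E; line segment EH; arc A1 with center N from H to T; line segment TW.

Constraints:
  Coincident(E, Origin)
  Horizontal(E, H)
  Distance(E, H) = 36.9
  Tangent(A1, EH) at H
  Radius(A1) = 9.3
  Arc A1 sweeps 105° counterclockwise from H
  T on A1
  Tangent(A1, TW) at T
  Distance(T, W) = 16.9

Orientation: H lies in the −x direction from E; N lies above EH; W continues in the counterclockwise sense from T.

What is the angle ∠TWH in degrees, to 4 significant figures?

24.34°

On A1, H sits at bearing -90° from N; a 105° counterclockwise sweep puts T at bearing 15°, so T = N + 9.3·(cos 15°, sin 15°) = (-27.92, 11.71). A1 meets TW tangentially, so NT is at right angles to TW, so TW runs along (−sin 15°, cos 15°); with |TW| = 16.9, W = (-32.29, 28.03). Then cos ∠TWH = WT·WH / (|WT||WH|), giving 24.34°.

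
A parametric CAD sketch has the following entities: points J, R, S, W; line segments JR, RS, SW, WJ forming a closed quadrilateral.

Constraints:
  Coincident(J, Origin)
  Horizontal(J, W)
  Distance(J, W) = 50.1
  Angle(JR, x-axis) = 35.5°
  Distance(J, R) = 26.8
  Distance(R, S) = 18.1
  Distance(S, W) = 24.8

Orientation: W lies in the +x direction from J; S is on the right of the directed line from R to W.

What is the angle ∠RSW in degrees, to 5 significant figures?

96.357°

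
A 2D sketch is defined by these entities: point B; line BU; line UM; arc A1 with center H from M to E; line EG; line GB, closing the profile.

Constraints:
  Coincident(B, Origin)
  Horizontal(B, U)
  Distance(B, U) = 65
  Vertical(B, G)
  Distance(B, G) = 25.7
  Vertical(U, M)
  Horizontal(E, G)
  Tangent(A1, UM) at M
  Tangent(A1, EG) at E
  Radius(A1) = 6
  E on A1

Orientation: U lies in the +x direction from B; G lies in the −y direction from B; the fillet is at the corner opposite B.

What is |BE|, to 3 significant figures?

64.4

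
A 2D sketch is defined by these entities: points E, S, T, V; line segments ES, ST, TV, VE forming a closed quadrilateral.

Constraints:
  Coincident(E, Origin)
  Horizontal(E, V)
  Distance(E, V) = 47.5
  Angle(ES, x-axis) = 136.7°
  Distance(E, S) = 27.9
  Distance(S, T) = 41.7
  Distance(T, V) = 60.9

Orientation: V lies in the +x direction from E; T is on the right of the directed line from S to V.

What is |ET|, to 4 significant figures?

23.24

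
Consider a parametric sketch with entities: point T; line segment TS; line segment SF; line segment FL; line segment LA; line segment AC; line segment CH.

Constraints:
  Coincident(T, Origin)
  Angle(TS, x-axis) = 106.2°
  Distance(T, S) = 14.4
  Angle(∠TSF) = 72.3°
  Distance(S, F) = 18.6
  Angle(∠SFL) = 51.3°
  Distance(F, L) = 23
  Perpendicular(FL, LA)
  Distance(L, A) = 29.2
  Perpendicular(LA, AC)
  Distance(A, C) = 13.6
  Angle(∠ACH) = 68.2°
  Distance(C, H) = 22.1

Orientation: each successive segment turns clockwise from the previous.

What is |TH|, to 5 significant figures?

6.4724

T is at the origin; TS runs at 106.2° with length 14.4, so S = (-4.0175, 13.828). ∠TSF = 72.3° gives SF at -1.5000° from the x-axis; with |SF| = 18.6, F = (14.576, 13.341). ∠SFL = 51.3° gives FL at -130.20° from the x-axis; with |FL| = 23.0, L = (-0.26937, -4.2260). FL is perpendicular to LA, so LA runs at 139.80°; with |LA| = 29.2, A = (-22.572, 14.621). The perpendicularity gives AC at right angles to LA, so AC runs at 49.800°; with |AC| = 13.6, C = (-13.794, 25.009). ∠ACH = 68.2° gives CH at -62.000° from the x-axis; with |CH| = 22.1, H = (-3.4187, 5.4959). Then |TH| = |H − T| = 6.4724.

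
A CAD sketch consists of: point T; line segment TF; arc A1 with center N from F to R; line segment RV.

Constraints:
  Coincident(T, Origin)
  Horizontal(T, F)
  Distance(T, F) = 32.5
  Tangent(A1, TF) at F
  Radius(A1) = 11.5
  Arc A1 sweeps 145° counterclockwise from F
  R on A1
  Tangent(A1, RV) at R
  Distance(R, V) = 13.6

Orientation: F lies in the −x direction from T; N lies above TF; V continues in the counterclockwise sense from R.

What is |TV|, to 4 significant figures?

46.87

T is at the origin; T and F share the same y with |TF| = 32.5 and F on the −x side, so F = (-32.50, 0.000). Tangency of A1 to TF means the radius NF is perpendicular to TF, so N = F + (0, 11.5) = (-32.50, 11.50). On A1, F sits at bearing -90° from N; a 145° counterclockwise sweep puts R at bearing 55°, so R = N + 11.5·(cos 55°, sin 55°) = (-25.90, 20.92). A1 meets RV tangentially, so NR is at right angles to RV, so RV runs along (−sin 55°, cos 55°); with |RV| = 13.6, V = (-37.04, 28.72). Then |TV| = |V − T| = 46.87.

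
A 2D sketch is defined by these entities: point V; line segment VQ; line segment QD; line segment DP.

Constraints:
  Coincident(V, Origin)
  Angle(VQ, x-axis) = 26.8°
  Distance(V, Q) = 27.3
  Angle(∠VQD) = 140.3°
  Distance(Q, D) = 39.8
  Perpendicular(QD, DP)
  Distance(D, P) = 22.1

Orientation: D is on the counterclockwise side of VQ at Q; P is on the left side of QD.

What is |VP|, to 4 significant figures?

60.98

∠VQD = 140.3°, so QD runs at 26.8° + (180° − 140.3°) = 66.50° from the x-axis; with |QD| = 39.8, D = Q + 39.8·(cos 66.50°, sin 66.50°) = (40.24, 48.81). QD is perpendicular to DP; with |DP| = 22.1 on the left of QD, P = D + 22.1·(-0.9171, 0.3987) = (19.97, 57.62). Then |VP| = |P − V| = 60.98.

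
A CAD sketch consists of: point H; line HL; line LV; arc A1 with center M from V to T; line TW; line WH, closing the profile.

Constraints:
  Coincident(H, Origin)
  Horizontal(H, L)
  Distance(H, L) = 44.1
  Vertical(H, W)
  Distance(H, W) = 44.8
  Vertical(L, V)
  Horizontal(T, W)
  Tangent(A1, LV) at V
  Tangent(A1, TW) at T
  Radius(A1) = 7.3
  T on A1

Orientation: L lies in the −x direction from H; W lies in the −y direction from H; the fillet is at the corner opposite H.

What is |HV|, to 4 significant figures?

57.89

The virtual corner opposite H is at (-44.10, -44.80). The tangent condition forces MV to be normal to LV and the tangent condition forces MT to be normal to TW, with radius 7.3, so the center M sits 7.3 in from both sides at M = (-36.80, -37.50). That places the tangent points at V = (-44.10, -37.50) on LV and T = (-36.80, -44.80) on TW. Then |HV| = |V − H| = 57.89.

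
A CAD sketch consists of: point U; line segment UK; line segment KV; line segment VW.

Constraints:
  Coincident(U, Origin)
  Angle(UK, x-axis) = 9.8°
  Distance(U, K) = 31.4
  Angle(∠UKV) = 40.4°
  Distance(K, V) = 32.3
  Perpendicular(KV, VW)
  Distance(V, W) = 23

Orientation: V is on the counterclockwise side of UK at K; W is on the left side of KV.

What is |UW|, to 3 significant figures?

8.80

U is at the origin; UK runs at 9.8° with length 31.4, so K = 31.4·(cos 9.8°, sin 9.8°) = (30.9, 5.34). ∠UKV = 40.4°, so KV runs at 9.8° + (180° − 40.4°) = 149° from the x-axis; with |KV| = 32.3, V = K + 32.3·(cos 149°, sin 149°) = (3.14, 21.8). The perpendicularity gives VW at right angles to KV; with |VW| = 23.0 on the left of KV, W = V + 23.0·(-0.509, -0.861) = (-8.57, 1.99). Then |UW| = |W − U| = 8.80.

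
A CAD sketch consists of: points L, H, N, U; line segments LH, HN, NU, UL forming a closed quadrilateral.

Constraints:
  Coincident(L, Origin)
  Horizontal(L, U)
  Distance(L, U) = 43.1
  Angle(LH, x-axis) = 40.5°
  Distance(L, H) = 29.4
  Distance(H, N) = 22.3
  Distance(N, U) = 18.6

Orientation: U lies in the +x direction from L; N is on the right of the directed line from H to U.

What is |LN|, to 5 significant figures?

24.947

L is at the origin; LU is horizontal with |LU| = 43.1 and U in +x, so U = (43.1, 0). LH runs at 40.5° with |LH| = 29.4, so H = (22.356, 19.094). N is determined by |HN| = 22.3 and |NU| = 18.6 together: it lies at the intersection of circle(H, 22.3) and circle(U, 18.6). With |HU| = 28.194, the foot of the radical line on HU is 16.781 from H and the perpendicular offset is √(22.3² − 16.781²) = 14.687. Taking the right-of-HU solution: N = (24.756, -3.0767).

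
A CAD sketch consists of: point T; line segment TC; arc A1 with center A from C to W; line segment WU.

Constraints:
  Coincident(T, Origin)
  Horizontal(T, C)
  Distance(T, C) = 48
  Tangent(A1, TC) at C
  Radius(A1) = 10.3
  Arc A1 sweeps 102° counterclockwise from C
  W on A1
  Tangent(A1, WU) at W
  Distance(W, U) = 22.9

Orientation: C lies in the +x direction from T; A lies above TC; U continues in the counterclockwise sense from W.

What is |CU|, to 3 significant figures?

35.2

T is at the origin; T and C share the same y with |TC| = 48.0 and C on the +x side, so C = (48.0, 0.00). A1 meets TC tangentially, so AC is at right angles to TC, so A = C + (0, 10.3) = (48.0, 10.3). On A1, C sits at bearing -90° from A; a 102° counterclockwise sweep puts W at bearing 12°, so W = A + 10.3·(cos 12°, sin 12°) = (58.1, 12.4). A1 meets WU tangentially, so AW is at right angles to WU, so WU runs along (−sin 12°, cos 12°); with |WU| = 22.9, U = (53.3, 34.8). Then |CU| = |U − C| = 35.2.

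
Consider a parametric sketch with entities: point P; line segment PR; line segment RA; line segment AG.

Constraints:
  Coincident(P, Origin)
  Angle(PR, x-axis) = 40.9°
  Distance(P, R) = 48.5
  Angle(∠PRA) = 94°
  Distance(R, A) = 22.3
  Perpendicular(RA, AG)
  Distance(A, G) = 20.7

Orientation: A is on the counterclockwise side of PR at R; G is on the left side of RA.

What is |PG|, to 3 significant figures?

37.8

P is at the origin; PR runs at 40.9° with length 48.5, so R = 48.5·(cos 40.9°, sin 40.9°) = (36.7, 31.8). ∠PRA = 94.0°, so RA runs at 40.9° + (180° − 94.0°) = 127° from the x-axis; with |RA| = 22.3, A = R + 22.3·(cos 127°, sin 127°) = (23.3, 49.6). RA is perpendicular to AG; with |AG| = 20.7 on the left of RA, G = A + 20.7·(-0.800, -0.600) = (6.72, 37.2). Then |PG| = |G − P| = 37.8.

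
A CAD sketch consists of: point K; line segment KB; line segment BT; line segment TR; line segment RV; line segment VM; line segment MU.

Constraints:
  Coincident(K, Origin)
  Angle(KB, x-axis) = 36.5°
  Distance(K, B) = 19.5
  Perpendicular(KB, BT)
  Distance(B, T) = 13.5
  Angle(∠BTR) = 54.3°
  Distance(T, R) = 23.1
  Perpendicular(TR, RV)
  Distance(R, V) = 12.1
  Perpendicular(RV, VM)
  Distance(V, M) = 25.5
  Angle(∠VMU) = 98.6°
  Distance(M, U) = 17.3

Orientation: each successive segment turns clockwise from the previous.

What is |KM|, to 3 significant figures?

29.0

K is at the origin; KB runs at 36.5° with length 19.5, so B = (15.7, 11.6). KB is perpendicular to BT, so BT runs at -53.5°; with |BT| = 13.5, T = (23.7, 0.747). ∠BTR = 54.3° gives TR at -179° from the x-axis; with |TR| = 23.1, R = (0.608, 0.424). TR is perpendicular to RV, so RV runs at 90.8°; with |RV| = 12.1, V = (0.439, 12.5). The perpendicularity gives VM at right angles to RV, so VM runs at 0.800°; with |VM| = 25.5, M = (25.9, 12.9). Then |KM| = |M − K| = 29.0.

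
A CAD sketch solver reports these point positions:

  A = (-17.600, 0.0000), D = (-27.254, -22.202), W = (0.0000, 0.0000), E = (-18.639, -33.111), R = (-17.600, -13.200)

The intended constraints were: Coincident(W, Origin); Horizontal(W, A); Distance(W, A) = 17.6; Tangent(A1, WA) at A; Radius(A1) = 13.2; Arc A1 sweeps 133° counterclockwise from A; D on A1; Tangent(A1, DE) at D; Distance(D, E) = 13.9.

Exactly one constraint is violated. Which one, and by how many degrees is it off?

Tangent(A1, DE) at D — off by 4.70°.

W = (0.00, 0.00) ✓; W.y = 0.00, A.y = 0.00 ✓; |WA| = 17.60 ✓; ∠(RA, AW) = 90.00° ✓; |RA| = 13.20 ✓; bearing(R→D) − bearing(R→A) = 133.0° ✓; |RD| = 13.20 ✓; ∠(RD, DE) = 94.70° ✗; |DE| = 13.90 ✓.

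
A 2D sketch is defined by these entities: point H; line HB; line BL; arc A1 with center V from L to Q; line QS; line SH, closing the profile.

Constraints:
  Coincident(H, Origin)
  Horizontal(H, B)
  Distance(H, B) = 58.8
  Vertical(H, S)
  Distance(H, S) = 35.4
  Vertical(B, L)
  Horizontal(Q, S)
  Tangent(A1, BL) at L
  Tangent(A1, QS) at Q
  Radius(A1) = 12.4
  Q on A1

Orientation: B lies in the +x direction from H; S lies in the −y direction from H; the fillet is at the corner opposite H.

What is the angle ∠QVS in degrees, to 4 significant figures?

75.04°

H is at the origin; HB is horizontal with |HB| = 58.8 and B on the +x side, so B = (58.80, 0.000). H and S share the same x with |HS| = 35.4 and S on the −y side, so S = (0.000, -35.40). The virtual corner opposite H is at (58.80, -35.40). A1 meets BL tangentially, so VL is at right angles to BL and since A1 is tangent to QS there, VQ ⟂ QS, with radius 12.4, so the center V sits 12.4 in from both sides at V = (46.40, -23.00). That places the tangent points at L = (58.80, -23.00) on BL and Q = (46.40, -35.40) on QS. Then cos ∠QVS = VQ·VS / (|VQ||VS|), giving 75.04°.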